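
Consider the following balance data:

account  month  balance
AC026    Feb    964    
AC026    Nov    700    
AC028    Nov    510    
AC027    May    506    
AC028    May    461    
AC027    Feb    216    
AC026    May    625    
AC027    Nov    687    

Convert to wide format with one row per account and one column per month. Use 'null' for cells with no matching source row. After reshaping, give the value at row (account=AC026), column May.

The long row with account=AC026, month=May has balance=625.

625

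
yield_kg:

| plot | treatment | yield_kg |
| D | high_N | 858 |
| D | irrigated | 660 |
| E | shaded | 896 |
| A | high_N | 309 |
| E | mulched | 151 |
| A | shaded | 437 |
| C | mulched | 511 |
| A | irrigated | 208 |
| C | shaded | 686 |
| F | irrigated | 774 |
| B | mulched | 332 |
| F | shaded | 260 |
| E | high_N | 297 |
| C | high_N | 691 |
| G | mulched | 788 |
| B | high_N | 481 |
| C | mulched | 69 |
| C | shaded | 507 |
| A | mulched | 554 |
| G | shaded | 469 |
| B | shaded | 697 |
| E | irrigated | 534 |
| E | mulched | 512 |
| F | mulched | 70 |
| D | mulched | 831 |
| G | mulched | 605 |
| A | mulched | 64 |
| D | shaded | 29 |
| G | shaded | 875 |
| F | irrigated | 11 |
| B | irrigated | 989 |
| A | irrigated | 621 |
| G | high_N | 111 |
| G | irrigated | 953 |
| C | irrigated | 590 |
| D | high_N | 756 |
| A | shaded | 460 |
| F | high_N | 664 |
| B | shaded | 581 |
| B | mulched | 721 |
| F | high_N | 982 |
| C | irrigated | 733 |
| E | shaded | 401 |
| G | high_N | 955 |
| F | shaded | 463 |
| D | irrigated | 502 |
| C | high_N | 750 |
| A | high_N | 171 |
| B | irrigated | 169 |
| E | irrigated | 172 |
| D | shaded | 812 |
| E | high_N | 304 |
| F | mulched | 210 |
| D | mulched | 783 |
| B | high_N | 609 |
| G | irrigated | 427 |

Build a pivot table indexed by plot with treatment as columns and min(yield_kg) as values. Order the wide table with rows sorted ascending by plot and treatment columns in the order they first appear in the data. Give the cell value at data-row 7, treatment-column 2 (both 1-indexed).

With rows sorted ascending by plot, row 7 is plot=G. treatment columns in first-appearance order: high_N, irrigated, shaded, mulched; column 2 is irrigated.
Long rows with plot=G, treatment=irrigated: min(953, 427) = 427.

427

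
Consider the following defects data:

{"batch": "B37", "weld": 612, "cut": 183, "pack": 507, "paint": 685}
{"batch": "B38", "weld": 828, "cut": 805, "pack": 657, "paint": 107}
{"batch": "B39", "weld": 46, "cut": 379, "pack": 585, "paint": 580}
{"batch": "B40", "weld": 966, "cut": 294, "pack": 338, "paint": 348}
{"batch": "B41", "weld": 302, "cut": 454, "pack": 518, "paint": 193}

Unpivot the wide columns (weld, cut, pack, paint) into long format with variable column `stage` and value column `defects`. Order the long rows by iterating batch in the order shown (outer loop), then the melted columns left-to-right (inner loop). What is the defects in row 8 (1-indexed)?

20 rows total (5 × 4). Row 8: index ⌊(8-1)/4⌋ = 1 into batch → B38; (8-1) mod 4 = 3 into the melted columns → paint.
So row 8 is (B38, paint, 107); defects = 107.

107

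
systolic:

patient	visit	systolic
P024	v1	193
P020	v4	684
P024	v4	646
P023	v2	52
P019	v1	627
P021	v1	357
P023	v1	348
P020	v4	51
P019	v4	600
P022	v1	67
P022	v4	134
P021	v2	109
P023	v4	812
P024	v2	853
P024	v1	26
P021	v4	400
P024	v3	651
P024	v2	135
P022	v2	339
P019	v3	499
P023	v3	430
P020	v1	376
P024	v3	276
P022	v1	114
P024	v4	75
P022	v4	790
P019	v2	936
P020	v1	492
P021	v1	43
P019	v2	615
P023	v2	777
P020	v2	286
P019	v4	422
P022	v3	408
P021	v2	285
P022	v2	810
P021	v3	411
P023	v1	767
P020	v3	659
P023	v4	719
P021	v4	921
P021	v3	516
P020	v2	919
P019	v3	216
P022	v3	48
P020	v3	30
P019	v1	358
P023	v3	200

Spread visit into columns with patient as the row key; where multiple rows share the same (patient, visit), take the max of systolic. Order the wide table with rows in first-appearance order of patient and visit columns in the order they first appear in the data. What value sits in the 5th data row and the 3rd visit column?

With rows in first-appearance order of patient, row 5 is patient=P021. visit columns in first-appearance order: v1, v4, v2, v3; column 3 is v2.
Long rows with patient=P021, visit=v2: max(109, 285) = 285.

285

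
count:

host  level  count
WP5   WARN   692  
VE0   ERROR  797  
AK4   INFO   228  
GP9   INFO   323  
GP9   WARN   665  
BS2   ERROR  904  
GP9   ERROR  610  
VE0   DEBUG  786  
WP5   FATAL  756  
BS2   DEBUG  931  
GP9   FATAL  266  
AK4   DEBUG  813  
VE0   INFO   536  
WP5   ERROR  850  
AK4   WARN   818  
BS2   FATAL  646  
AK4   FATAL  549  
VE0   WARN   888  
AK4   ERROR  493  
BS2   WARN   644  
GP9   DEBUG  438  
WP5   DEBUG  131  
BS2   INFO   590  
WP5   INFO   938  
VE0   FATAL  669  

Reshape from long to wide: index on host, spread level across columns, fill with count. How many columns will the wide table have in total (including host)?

1 column for host plus 5 distinct level values → 6 columns.

6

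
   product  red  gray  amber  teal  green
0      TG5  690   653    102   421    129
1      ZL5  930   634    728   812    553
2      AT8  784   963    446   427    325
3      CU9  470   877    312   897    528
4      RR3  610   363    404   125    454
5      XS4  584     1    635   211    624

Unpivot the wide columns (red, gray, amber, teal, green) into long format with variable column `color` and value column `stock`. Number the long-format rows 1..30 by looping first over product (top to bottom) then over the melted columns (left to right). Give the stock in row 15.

30 rows total (6 × 5). Row 15: index ⌊(15-1)/5⌋ = 2 into product → AT8; (15-1) mod 5 = 4 into the melted columns → green.
So row 15 is (AT8, green, 325); stock = 325.

325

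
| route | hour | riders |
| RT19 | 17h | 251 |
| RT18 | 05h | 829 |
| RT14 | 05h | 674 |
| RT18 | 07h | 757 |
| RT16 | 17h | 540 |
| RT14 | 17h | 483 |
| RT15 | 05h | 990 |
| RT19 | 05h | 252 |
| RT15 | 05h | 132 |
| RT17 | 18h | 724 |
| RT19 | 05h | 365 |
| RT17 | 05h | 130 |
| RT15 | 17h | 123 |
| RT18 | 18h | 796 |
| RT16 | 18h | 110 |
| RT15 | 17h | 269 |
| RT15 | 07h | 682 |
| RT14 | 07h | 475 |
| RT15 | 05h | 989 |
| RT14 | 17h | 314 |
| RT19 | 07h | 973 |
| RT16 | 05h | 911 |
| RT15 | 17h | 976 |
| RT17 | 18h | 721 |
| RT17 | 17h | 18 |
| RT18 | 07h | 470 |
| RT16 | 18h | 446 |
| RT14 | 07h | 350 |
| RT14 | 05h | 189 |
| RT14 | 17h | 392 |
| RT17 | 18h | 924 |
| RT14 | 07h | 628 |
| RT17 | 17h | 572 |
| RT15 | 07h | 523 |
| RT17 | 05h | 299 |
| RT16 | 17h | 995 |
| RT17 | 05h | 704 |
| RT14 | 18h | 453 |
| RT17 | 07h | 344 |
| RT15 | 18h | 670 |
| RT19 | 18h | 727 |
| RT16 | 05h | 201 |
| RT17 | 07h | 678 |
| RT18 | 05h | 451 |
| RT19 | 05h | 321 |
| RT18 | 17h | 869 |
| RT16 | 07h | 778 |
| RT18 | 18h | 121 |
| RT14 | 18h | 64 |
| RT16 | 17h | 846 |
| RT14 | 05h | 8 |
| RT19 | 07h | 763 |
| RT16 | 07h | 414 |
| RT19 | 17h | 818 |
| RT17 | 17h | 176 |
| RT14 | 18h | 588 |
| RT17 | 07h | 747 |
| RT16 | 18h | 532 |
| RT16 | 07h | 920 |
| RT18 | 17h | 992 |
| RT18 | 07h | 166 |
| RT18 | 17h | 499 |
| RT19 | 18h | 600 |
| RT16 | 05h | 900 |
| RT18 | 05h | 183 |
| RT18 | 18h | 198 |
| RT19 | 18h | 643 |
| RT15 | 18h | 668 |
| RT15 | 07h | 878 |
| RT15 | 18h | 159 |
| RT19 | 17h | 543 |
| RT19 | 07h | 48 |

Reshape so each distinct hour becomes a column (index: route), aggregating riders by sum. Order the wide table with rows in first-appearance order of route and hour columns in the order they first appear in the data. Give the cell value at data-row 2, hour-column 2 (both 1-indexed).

1463

With rows in first-appearance order of route, row 2 is route=RT18. hour columns in first-appearance order: 17h, 05h, 07h, 18h; column 2 is 05h.
Long rows with route=RT18, hour=05h: 829 + 451 + 183 = 1463.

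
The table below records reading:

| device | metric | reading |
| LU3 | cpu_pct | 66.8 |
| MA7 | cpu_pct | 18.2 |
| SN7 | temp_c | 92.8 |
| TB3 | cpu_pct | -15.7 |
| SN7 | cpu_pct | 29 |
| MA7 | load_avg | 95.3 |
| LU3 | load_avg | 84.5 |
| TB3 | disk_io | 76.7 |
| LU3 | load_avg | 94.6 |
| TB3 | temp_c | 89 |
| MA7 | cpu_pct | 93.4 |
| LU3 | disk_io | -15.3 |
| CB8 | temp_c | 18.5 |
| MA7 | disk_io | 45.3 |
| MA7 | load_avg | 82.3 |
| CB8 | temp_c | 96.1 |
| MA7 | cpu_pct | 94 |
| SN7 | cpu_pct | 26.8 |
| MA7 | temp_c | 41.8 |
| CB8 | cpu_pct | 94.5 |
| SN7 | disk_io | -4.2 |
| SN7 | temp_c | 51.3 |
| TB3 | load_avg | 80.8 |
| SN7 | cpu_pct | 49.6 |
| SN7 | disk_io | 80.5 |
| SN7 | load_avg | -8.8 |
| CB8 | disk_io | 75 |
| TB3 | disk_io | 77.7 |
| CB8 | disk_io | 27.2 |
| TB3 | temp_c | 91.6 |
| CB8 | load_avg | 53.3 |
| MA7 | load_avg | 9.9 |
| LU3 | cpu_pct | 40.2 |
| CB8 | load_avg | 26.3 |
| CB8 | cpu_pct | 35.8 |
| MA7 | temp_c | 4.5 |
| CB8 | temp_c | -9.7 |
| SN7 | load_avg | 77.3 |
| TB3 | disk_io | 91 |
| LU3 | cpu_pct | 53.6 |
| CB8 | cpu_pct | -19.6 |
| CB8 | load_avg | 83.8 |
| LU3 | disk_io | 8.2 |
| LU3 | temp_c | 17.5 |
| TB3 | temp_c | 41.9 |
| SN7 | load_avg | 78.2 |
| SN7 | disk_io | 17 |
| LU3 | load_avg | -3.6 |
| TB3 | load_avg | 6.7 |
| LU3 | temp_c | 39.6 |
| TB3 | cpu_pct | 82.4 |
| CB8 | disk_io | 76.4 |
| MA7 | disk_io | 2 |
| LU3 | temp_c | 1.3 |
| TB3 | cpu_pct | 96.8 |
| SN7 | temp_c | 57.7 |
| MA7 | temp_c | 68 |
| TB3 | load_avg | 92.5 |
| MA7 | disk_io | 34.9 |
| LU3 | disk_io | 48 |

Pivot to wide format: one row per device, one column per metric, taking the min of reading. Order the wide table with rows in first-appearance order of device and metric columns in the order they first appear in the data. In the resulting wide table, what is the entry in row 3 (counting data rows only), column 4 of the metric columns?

-4.2

With rows in first-appearance order of device, row 3 is device=SN7. metric columns in first-appearance order: cpu_pct, temp_c, load_avg, disk_io; column 4 is disk_io.
Long rows with device=SN7, metric=disk_io: min(-4.2, 80.5, 17) = -4.2.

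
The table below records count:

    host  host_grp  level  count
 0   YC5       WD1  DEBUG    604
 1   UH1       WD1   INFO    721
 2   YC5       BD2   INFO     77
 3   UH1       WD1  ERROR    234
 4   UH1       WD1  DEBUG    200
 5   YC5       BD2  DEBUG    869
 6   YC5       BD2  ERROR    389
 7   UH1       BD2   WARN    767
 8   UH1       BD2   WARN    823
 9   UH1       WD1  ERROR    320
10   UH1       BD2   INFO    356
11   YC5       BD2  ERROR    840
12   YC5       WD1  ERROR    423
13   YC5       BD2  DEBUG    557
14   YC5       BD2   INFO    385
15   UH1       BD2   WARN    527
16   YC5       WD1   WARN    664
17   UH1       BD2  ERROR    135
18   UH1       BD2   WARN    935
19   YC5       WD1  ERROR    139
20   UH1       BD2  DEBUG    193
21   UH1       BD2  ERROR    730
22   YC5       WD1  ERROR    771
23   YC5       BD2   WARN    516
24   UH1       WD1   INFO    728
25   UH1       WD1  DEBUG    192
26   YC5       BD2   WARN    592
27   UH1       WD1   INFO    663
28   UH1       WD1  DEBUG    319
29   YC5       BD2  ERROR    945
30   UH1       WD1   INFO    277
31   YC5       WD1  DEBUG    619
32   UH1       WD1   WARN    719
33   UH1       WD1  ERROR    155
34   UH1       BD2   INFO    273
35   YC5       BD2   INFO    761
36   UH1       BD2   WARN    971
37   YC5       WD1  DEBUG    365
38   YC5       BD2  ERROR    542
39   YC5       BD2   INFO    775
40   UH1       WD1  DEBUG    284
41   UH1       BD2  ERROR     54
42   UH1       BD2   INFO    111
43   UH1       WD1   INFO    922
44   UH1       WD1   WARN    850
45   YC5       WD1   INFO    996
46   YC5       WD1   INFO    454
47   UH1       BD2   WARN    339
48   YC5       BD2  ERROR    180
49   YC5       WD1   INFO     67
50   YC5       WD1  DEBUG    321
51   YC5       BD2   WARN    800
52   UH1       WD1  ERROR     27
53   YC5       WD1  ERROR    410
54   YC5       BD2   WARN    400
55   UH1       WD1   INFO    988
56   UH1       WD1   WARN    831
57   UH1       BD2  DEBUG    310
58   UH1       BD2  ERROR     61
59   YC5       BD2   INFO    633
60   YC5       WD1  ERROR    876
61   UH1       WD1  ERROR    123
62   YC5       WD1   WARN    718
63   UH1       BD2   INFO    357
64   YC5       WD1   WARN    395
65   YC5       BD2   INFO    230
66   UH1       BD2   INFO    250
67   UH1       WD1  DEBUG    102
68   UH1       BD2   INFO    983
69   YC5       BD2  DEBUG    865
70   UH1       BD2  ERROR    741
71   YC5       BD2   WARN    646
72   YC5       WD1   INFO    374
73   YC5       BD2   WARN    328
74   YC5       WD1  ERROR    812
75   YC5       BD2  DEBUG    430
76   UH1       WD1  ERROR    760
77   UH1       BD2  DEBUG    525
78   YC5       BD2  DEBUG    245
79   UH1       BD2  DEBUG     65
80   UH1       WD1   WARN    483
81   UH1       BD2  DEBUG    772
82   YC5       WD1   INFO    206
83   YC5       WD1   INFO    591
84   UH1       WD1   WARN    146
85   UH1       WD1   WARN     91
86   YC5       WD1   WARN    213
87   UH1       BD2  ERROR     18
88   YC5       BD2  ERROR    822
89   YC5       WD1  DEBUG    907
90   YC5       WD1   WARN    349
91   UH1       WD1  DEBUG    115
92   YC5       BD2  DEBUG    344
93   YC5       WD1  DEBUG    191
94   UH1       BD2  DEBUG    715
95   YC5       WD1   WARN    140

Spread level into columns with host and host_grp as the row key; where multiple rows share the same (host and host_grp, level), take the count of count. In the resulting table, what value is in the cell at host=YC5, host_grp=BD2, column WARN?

6

Rows with host=YC5, host_grp=BD2 and level=WARN: count values are 516, 592, 800, 400, 646, 328.
6 rows match — count = 6.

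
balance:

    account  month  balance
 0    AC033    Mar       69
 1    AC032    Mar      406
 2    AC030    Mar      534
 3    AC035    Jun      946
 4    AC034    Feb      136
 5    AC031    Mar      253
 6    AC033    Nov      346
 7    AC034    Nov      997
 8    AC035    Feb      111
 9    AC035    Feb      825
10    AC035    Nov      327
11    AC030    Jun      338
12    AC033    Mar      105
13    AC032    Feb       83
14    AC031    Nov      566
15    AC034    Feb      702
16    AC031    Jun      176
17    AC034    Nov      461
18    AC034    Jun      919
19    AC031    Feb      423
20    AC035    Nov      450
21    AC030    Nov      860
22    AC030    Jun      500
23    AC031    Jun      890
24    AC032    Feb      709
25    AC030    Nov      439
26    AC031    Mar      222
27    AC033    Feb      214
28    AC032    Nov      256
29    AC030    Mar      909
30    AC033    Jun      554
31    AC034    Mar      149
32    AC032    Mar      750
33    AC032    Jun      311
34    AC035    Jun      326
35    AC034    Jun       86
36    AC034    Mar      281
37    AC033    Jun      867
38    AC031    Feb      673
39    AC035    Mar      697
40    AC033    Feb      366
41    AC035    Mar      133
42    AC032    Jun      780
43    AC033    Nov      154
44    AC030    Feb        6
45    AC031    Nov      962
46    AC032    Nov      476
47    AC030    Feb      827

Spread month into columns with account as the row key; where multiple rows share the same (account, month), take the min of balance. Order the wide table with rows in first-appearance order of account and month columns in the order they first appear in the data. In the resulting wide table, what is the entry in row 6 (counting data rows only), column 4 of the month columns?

With rows in first-appearance order of account, row 6 is account=AC031. month columns in first-appearance order: Mar, Jun, Feb, Nov; column 4 is Nov.
Long rows with account=AC031, month=Nov: min(566, 962) = 566.

566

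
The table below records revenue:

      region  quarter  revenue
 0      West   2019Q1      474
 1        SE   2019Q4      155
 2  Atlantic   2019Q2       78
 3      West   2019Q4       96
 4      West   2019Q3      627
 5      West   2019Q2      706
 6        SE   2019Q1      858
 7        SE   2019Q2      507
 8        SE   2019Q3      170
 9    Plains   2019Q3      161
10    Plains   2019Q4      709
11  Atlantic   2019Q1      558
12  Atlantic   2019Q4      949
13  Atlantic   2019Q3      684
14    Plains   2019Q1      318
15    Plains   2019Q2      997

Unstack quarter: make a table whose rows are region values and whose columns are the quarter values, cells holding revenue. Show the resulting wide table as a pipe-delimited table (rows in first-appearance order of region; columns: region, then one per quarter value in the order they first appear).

| region | 2019Q1 | 2019Q4 | 2019Q2 | 2019Q3 |
| West | 474 | 96 | 706 | 627 |
| SE | 858 | 155 | 507 | 170 |
| Atlantic | 558 | 949 | 78 | 684 |
| Plains | 318 | 709 | 997 | 161 |

Columns: region plus the 4 distinct quarter values (2019Q1, 2019Q4, 2019Q2, 2019Q3).
For example, row West column 2019Q1 takes revenue=474 from the long row (West, 2019Q1).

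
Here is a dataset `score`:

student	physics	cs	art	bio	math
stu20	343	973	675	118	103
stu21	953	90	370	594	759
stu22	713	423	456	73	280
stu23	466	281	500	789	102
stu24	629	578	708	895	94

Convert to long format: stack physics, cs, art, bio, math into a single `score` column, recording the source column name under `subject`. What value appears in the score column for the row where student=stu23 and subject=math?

102

Unpivoting turns each (student, wide-column) pair into one long row.
The wide cell at row stu23, column math holds 102, so the long row (stu23, math) has score=102.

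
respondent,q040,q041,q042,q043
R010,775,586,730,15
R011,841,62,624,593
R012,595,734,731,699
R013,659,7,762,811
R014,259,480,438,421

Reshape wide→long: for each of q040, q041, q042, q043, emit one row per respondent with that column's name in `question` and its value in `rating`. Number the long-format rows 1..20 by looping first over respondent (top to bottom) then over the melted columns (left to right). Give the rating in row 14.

7

20 rows total (5 × 4). Row 14: index ⌊(14-1)/4⌋ = 3 into respondent → R013; (14-1) mod 4 = 1 into the melted columns → q041.
So row 14 is (R013, q041, 7); rating = 7.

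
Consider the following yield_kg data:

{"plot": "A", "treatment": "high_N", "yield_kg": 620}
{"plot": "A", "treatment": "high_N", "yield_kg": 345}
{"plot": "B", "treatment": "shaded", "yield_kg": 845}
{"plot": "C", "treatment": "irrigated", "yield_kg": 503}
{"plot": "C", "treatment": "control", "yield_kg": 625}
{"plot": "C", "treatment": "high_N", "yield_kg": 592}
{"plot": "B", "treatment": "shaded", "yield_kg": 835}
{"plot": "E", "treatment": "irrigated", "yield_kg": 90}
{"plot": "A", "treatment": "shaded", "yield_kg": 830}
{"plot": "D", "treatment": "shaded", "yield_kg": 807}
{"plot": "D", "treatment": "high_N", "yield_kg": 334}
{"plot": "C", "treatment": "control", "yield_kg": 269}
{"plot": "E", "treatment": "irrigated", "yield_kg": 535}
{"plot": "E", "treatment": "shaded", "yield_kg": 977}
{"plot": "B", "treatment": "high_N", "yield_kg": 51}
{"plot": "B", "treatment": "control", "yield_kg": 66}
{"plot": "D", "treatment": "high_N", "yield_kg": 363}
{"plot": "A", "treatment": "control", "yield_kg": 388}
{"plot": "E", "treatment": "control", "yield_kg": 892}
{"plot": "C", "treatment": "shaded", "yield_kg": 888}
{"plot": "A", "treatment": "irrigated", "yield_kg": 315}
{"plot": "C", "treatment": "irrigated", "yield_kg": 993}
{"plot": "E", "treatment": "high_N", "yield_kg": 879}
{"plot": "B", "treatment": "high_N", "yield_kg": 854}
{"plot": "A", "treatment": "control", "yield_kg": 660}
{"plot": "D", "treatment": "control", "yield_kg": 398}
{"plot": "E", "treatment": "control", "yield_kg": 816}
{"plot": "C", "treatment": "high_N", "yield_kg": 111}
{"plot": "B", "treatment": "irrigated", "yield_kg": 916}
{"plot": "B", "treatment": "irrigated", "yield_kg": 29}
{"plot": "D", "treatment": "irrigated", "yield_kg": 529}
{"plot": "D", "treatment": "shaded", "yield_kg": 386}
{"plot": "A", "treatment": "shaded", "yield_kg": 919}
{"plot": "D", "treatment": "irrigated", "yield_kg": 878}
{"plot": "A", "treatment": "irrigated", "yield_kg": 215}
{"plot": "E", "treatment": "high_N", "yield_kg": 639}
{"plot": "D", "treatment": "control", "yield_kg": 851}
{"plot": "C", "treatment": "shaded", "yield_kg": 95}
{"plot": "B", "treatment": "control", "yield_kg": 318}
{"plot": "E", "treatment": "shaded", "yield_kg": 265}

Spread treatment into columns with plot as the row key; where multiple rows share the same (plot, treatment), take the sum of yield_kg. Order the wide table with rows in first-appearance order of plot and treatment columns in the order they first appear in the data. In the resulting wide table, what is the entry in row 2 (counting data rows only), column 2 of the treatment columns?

1680

With rows in first-appearance order of plot, row 2 is plot=B. treatment columns in first-appearance order: high_N, shaded, irrigated, control; column 2 is shaded.
Long rows with plot=B, treatment=shaded: 845 + 835 = 1680.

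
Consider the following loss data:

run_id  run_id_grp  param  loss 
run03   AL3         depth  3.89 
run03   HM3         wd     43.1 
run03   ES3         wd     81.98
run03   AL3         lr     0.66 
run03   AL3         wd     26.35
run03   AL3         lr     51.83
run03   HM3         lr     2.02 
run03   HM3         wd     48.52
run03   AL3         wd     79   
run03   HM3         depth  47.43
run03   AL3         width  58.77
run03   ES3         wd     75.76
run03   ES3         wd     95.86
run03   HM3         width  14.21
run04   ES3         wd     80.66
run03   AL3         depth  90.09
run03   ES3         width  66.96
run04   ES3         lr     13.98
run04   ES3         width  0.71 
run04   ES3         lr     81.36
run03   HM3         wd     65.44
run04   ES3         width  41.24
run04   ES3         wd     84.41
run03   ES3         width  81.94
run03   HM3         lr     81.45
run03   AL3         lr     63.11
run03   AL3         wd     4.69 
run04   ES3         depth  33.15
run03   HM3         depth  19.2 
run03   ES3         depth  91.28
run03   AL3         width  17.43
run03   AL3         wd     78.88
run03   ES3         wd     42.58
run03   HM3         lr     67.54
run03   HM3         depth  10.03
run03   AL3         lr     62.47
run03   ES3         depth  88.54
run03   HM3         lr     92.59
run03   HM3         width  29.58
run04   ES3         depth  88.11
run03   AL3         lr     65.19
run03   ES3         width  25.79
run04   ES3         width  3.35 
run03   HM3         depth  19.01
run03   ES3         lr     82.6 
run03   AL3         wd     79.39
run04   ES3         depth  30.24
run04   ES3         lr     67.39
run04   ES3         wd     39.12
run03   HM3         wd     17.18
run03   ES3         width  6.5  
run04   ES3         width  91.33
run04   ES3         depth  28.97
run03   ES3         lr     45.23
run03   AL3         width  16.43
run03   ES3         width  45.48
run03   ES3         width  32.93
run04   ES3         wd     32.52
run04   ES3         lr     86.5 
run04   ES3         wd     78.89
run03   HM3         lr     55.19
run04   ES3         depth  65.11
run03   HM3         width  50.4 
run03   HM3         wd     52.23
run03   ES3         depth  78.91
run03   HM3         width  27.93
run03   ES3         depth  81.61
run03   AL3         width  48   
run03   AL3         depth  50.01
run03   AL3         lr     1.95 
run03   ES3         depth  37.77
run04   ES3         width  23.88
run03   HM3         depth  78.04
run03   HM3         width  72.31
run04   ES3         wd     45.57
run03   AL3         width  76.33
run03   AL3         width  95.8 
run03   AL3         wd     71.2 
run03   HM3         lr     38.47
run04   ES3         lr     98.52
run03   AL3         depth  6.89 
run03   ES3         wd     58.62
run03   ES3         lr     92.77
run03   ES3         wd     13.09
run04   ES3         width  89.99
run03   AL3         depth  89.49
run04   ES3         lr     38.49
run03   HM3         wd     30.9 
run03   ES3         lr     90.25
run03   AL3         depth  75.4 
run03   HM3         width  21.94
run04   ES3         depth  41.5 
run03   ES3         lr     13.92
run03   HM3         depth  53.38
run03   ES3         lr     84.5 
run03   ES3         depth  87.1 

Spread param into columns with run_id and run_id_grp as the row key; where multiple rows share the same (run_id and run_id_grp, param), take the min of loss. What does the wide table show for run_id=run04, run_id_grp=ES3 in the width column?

0.71

Rows with run_id=run04, run_id_grp=ES3 and param=width: loss values are 0.71, 41.24, 3.35, 91.33, 23.88, 89.99.
min(0.71, 41.24, 3.35, 91.33, 23.88, 89.99) = 0.71.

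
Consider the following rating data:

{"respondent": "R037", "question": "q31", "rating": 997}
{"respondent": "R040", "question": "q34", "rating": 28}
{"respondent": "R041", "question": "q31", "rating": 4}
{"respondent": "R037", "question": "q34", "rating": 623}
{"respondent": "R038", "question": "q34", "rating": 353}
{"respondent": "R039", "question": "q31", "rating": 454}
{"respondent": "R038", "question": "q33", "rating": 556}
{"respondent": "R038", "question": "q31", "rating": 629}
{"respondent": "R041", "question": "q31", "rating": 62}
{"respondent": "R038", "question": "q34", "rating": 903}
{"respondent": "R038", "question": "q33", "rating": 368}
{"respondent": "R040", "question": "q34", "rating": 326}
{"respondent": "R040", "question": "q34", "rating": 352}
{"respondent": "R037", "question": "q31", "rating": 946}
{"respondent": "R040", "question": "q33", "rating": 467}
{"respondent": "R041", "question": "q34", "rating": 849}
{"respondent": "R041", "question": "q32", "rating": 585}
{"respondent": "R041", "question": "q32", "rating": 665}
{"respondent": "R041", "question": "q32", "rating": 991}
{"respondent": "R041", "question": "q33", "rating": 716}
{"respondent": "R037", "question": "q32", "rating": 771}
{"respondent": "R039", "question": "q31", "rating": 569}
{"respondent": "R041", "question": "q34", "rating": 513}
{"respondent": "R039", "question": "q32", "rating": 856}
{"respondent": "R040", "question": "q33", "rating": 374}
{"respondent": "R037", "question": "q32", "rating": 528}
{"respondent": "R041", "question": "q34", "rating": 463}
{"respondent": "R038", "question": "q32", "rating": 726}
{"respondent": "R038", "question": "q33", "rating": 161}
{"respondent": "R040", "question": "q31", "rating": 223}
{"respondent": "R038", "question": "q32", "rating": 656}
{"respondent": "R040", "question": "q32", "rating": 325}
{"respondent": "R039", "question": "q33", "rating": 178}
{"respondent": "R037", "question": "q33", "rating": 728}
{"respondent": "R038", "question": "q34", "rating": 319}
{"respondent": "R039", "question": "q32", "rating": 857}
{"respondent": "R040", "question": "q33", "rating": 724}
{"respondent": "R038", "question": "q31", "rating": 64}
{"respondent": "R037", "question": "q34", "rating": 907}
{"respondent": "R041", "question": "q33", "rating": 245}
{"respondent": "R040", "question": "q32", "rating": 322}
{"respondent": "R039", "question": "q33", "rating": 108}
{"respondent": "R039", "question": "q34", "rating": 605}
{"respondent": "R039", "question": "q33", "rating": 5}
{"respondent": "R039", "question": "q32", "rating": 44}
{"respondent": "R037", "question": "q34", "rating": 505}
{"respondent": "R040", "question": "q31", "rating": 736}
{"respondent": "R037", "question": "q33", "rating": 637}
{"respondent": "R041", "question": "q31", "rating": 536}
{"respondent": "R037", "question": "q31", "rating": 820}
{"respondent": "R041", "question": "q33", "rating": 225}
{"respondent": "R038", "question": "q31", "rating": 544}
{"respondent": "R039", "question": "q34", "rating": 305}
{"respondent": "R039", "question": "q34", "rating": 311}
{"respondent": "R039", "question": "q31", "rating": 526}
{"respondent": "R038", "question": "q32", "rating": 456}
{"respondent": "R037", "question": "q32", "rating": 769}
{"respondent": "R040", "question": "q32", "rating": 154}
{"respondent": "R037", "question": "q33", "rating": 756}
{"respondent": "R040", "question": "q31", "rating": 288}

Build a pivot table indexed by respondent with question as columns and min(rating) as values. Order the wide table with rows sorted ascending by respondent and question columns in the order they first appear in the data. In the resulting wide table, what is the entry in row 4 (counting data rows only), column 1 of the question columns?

With rows sorted ascending by respondent, row 4 is respondent=R040. question columns in first-appearance order: q31, q34, q33, q32; column 1 is q31.
Long rows with respondent=R040, question=q31: min(223, 736, 288) = 223.

223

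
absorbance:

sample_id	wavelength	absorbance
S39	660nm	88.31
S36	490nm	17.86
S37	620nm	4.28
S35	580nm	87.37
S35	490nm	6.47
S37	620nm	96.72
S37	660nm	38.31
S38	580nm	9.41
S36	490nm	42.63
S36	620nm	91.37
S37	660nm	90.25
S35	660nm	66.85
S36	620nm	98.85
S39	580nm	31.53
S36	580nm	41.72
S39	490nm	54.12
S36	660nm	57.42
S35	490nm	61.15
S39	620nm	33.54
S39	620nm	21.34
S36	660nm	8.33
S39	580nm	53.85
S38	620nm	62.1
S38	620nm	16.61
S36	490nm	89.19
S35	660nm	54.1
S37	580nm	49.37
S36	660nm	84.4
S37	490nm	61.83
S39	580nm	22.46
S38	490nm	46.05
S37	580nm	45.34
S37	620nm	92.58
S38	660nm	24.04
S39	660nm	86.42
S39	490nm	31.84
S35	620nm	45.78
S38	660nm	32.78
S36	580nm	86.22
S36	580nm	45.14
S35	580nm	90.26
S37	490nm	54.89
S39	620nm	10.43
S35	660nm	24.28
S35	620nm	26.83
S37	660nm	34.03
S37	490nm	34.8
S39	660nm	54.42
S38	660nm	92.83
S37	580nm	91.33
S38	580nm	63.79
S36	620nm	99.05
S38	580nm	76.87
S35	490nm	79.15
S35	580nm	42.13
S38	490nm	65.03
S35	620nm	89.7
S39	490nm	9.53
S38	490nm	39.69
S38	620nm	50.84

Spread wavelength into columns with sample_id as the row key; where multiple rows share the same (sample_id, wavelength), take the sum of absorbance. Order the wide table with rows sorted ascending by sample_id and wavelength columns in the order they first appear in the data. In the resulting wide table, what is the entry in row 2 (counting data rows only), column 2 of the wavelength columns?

149.68

With rows sorted ascending by sample_id, row 2 is sample_id=S36. wavelength columns in first-appearance order: 660nm, 490nm, 620nm, 580nm; column 2 is 490nm.
Long rows with sample_id=S36, wavelength=490nm: 17.86 + 42.63 + 89.19 = 149.68.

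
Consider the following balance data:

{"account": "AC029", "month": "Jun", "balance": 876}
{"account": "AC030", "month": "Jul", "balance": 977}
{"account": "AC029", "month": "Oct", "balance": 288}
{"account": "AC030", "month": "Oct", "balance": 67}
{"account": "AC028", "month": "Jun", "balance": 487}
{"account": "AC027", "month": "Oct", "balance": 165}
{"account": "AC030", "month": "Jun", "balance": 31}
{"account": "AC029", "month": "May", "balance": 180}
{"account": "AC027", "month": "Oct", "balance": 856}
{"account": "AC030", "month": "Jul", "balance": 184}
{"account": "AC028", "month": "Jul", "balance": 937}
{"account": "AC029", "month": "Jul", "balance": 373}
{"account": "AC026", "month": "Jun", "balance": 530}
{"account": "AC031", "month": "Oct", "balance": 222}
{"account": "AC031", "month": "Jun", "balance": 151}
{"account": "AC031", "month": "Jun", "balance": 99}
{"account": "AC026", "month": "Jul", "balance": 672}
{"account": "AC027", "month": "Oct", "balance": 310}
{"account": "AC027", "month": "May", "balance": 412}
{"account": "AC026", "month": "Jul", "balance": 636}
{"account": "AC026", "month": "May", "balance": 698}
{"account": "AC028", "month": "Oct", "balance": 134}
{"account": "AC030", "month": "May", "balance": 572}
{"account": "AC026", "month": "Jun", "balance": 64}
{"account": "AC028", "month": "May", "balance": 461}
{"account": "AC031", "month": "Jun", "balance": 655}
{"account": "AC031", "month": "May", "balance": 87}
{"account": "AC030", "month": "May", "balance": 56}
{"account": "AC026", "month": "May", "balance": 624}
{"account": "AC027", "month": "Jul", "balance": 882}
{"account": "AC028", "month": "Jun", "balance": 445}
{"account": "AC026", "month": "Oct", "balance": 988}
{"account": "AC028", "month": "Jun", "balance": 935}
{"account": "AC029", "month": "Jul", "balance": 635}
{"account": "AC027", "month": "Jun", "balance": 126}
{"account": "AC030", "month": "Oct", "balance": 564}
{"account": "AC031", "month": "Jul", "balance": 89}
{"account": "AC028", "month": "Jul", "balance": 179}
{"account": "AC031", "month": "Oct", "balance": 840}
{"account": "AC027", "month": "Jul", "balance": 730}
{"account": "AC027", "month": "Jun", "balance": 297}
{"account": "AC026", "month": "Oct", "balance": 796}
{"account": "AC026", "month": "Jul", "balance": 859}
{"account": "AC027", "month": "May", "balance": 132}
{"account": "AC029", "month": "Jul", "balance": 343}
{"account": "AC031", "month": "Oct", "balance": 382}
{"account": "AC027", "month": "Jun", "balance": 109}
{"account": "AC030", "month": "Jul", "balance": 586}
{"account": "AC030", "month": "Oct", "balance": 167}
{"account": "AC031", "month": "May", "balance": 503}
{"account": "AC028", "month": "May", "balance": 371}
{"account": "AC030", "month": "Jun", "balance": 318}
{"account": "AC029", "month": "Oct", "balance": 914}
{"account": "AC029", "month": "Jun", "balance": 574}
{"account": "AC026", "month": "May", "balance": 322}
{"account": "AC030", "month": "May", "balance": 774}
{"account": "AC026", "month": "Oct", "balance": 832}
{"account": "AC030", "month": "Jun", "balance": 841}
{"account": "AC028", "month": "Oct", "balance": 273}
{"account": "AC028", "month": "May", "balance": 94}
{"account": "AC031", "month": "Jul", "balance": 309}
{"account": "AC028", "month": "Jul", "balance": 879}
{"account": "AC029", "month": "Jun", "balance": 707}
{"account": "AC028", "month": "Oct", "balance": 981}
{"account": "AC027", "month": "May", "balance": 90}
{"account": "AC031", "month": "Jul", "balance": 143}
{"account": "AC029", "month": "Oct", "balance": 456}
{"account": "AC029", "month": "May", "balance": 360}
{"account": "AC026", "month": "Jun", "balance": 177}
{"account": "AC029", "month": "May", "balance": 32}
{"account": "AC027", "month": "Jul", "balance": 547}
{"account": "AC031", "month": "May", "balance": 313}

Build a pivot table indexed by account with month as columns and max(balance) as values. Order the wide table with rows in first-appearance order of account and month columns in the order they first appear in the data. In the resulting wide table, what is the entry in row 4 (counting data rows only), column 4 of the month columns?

With rows in first-appearance order of account, row 4 is account=AC027. month columns in first-appearance order: Jun, Jul, Oct, May; column 4 is May.
Long rows with account=AC027, month=May: max(412, 132, 90) = 412.

412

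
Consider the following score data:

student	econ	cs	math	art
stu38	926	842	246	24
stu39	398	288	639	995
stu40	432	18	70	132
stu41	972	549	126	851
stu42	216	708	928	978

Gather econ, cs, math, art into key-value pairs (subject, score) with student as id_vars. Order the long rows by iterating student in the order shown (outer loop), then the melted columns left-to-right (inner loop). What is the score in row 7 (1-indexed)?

20 rows total (5 × 4). Row 7: index ⌊(7-1)/4⌋ = 1 into student → stu39; (7-1) mod 4 = 2 into the melted columns → math.
So row 7 is (stu39, math, 639); score = 639.

639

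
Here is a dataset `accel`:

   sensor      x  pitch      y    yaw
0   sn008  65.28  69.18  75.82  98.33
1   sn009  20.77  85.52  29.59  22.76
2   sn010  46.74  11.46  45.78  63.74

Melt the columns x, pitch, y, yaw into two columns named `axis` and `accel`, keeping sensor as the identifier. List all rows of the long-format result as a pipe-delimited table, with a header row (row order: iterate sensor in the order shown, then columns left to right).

Each (sensor, column) pair becomes one row: 3 × 4 = 12 rows.
For example, (sn008, x) → accel=65.28.

| sensor | axis | accel |
| sn008 | x | 65.28 |
| sn008 | pitch | 69.18 |
| sn008 | y | 75.82 |
| sn008 | yaw | 98.33 |
| sn009 | x | 20.77 |
| sn009 | pitch | 85.52 |
| sn009 | y | 29.59 |
| sn009 | yaw | 22.76 |
| sn010 | x | 46.74 |
| sn010 | pitch | 11.46 |
| sn010 | y | 45.78 |
| sn010 | yaw | 63.74 |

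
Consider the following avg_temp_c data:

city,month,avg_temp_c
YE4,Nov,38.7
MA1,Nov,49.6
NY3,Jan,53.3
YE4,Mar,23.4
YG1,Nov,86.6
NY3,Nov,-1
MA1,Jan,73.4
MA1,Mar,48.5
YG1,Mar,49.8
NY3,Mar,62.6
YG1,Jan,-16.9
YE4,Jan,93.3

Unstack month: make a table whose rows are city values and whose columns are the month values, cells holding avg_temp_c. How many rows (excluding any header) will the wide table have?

4 distinct city values → 4 rows.

4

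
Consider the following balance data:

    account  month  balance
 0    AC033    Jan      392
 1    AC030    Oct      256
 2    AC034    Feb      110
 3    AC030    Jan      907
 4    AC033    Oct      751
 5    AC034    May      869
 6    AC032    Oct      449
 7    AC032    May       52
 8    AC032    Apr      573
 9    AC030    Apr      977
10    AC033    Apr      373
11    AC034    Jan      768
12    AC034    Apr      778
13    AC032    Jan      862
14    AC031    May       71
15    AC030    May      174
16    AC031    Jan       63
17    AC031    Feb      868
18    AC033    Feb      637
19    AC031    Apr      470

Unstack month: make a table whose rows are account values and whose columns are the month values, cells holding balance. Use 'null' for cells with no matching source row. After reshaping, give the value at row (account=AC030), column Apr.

977

The long row with account=AC030, month=Apr has balance=977.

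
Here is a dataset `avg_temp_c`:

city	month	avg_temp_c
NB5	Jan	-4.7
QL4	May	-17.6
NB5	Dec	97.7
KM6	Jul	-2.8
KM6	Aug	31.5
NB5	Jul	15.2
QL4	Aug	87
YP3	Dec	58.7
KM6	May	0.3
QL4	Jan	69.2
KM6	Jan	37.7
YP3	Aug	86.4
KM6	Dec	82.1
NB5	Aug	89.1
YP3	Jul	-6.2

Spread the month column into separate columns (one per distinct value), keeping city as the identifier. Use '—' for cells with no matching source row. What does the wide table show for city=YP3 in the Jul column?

The long row with city=YP3, month=Jul has avg_temp_c=-6.2.

-6.2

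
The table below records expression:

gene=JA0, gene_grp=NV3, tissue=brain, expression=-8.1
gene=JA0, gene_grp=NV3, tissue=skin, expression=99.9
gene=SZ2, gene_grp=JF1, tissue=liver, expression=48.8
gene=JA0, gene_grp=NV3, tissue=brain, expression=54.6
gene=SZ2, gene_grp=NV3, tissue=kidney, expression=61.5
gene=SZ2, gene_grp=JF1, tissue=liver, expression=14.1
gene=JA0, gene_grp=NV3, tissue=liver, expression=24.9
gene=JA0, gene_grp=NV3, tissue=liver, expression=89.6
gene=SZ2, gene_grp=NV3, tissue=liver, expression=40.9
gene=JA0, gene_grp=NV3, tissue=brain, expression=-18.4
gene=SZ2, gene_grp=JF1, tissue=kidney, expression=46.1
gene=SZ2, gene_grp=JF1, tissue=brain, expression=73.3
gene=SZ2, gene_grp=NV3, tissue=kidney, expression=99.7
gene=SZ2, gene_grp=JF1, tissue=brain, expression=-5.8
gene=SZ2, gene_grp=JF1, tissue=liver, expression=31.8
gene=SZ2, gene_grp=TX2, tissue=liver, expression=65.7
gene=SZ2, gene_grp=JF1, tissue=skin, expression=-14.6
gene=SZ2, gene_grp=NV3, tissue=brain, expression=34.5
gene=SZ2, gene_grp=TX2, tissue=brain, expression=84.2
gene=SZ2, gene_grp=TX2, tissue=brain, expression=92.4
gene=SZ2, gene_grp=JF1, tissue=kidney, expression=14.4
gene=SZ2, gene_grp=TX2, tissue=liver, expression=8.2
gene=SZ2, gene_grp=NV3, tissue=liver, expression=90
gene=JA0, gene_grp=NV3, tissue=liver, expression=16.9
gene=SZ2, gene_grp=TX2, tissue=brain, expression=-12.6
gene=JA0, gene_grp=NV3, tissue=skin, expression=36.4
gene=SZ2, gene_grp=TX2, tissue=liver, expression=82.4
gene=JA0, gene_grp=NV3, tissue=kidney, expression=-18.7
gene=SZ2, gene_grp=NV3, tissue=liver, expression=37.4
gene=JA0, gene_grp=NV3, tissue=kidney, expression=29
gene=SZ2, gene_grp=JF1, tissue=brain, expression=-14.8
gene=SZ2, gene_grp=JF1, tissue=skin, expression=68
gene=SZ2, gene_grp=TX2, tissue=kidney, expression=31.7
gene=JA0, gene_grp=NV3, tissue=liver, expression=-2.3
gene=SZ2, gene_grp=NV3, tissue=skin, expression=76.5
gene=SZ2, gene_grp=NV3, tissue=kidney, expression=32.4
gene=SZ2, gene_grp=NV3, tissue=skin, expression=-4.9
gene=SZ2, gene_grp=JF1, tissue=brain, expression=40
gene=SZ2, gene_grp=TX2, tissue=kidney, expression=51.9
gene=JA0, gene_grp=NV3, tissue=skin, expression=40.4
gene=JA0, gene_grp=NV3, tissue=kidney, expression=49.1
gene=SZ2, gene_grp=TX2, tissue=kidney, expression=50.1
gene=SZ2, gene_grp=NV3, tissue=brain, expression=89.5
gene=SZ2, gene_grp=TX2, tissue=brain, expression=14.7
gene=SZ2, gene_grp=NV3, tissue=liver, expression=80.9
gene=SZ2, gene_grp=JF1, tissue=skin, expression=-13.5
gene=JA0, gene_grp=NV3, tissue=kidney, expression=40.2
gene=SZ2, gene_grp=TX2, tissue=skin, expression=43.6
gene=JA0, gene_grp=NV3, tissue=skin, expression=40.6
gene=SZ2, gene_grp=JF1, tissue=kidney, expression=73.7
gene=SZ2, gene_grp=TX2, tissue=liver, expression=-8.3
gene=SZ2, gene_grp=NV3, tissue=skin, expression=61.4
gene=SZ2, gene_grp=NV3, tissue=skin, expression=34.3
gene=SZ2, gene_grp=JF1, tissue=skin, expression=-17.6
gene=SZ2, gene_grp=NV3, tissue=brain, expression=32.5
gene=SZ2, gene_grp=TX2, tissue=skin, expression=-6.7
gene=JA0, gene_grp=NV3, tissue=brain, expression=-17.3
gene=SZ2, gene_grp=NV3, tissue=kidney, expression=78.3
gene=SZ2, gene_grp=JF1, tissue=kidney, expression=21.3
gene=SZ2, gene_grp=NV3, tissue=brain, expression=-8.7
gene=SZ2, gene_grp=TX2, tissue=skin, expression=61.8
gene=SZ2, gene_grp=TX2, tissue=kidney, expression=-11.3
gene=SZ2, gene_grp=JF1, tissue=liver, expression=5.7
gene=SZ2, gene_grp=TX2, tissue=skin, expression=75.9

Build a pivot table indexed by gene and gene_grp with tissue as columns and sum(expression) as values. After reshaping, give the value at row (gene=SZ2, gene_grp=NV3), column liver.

Rows with gene=SZ2, gene_grp=NV3 and tissue=liver: expression values are 40.9, 90, 37.4, 80.9.
40.9 + 90 + 37.4 + 80.9 = 249.2.

249.2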